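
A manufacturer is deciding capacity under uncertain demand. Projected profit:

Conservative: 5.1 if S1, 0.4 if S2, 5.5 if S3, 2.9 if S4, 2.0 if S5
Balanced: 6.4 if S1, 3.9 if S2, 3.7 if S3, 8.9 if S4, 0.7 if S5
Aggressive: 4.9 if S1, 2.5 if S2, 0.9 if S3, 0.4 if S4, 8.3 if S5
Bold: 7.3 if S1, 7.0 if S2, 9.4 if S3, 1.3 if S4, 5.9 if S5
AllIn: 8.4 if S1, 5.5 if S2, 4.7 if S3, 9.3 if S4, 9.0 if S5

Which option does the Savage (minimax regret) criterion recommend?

Column bests: S1=8.4, S2=7.0, S3=9.4, S4=9.3, S5=9.0.
Conservative regrets: 3.3, 6.6, 3.9, 6.4, 7.0 → max 7.0
Balanced regrets: 2.0, 3.1, 5.7, 0.4, 8.3 → max 8.3
Aggressive regrets: 3.5, 4.5, 8.5, 8.9, 0.7 → max 8.9
Bold regrets: 1.1, 0.0, 0.0, 8.0, 3.1 → max 8.0
AllIn regrets: 0.0, 1.5, 4.7, 0.0, 0.0 → max 4.7
Smallest max regret = 4.7 → AllIn.

AllIn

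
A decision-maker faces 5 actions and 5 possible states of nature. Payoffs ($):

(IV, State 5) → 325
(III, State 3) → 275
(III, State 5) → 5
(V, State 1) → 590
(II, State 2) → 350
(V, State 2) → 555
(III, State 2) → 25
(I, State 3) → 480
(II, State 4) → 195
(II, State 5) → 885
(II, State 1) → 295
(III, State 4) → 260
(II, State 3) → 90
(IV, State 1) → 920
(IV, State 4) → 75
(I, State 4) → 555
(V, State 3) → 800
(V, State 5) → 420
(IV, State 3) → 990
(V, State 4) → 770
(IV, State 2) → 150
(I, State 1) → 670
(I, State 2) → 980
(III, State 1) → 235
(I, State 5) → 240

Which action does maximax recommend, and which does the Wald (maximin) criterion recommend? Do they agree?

maximax → IV; maximin → V (disagree)

Row maxima: I=980, II=885, III=275, IV=990, V=800
Best best-case = 990 → IV.
Row minima: I=240, II=90, III=5, IV=75, V=420
Best worst-case = 420 → V.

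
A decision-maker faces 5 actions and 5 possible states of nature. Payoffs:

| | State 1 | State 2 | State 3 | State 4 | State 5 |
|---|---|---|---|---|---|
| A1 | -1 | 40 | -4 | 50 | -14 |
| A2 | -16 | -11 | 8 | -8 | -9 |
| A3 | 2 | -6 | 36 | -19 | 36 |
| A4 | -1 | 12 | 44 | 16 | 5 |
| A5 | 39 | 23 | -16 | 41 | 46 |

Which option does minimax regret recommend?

Column bests: State 1=39, State 2=40, State 3=44, State 4=50, State 5=46.
A1 regrets: 40, 0, 48, 0, 60 → max 60
A2 regrets: 55, 51, 36, 58, 55 → max 58
A3 regrets: 37, 46, 8, 69, 10 → max 69
A4 regrets: 40, 28, 0, 34, 41 → max 41
A5 regrets: 0, 17, 60, 9, 0 → max 60
Smallest max regret = 41 → A4.

A4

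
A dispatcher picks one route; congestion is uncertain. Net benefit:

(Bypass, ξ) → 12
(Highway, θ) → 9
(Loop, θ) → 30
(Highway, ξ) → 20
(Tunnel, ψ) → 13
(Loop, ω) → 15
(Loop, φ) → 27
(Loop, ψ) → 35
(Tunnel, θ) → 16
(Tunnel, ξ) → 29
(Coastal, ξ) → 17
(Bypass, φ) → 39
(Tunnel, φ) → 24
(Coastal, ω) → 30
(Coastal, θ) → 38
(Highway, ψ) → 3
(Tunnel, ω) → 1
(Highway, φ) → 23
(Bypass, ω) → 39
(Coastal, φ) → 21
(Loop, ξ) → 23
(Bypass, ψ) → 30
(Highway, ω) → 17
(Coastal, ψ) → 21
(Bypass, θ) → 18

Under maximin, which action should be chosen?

Row minima: Coastal=17, Loop=15, Bypass=12, Highway=3, Tunnel=1
Best worst-case = 17 → Coastal.

Coastal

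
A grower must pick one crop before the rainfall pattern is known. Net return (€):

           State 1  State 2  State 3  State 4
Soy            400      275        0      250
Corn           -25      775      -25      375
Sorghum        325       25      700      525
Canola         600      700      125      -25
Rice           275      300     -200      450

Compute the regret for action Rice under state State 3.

900

Best payoff under State 3 is 700.
Regret = 700 − (-200) = 900.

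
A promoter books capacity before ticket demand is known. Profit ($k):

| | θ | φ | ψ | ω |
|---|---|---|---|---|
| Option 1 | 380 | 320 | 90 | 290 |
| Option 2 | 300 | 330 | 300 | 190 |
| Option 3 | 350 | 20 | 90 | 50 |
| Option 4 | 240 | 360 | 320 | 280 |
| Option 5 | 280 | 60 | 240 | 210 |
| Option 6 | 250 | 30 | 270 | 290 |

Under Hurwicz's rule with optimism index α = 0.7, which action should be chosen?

Option 4

Option 1: 0.7·380 + 0.3·90 = 293
Option 2: 0.7·330 + 0.3·190 = 288
Option 3: 0.7·350 + 0.3·20 = 251
Option 4: 0.7·360 + 0.3·240 = 324
Option 5: 0.7·280 + 0.3·60 = 214
Option 6: 0.7·290 + 0.3·30 = 212
Highest Hurwicz score = 324 → Option 4.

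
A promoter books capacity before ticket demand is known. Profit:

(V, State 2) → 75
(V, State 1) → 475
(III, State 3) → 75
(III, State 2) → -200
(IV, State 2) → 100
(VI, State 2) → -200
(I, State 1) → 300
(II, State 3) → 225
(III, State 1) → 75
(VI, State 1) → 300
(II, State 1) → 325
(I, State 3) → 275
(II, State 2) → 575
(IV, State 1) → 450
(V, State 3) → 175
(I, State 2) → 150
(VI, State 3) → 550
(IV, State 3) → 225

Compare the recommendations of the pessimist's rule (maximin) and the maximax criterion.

Row minima: I=150, II=225, III=-200, IV=100, V=75, VI=-200
Best worst-case = 225 → II.
Row maxima: I=300, II=575, III=75, IV=450, V=475, VI=550
Best best-case = 575 → II.

maximin → II; maximax → II (agree)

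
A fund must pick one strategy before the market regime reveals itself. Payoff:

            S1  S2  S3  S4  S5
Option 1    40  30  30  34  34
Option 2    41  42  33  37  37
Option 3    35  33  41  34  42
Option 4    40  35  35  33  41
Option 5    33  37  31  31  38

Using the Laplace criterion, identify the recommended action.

Row averages: Option 1=33.6, Option 2=38, Option 3=37, Option 4=36.8, Option 5=34
Highest average = 38 → Option 2.

Option 2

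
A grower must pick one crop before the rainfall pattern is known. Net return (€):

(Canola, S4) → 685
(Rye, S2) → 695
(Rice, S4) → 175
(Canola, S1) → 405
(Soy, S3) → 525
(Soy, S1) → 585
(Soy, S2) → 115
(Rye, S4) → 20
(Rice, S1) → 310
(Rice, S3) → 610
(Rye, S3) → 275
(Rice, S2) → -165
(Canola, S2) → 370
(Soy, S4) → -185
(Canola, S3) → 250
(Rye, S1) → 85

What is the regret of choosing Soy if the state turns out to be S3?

85

Best payoff under S3 is 610.
Regret = 610 − 525 = 85.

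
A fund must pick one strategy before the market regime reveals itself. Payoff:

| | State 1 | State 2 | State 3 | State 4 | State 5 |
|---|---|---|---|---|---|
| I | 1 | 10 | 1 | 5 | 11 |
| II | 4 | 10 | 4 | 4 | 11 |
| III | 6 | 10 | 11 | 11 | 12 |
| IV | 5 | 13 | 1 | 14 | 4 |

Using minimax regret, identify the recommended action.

Column bests: State 1=6, State 2=13, State 3=11, State 4=14, State 5=12.
I regrets: 5, 3, 10, 9, 1 → max 10
II regrets: 2, 3, 7, 10, 1 → max 10
III regrets: 0, 3, 0, 3, 0 → max 3
IV regrets: 1, 0, 10, 0, 8 → max 10
Smallest max regret = 3 → III.

III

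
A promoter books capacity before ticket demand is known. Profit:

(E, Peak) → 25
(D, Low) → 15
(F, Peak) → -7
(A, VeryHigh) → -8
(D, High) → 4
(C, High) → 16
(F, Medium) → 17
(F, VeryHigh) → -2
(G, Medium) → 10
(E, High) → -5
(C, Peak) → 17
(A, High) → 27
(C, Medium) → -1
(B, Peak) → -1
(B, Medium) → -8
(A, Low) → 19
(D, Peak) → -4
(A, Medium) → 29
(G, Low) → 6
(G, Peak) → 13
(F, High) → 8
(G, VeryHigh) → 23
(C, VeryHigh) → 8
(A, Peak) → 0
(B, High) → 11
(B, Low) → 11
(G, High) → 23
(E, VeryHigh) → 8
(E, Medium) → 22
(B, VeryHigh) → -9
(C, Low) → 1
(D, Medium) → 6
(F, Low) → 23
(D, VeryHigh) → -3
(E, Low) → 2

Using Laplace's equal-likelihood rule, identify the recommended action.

Row averages: A=13.4, B=0.8, C=8.2, D=3.6, E=10.4, F=7.8, G=15
Highest average = 15 → G.

G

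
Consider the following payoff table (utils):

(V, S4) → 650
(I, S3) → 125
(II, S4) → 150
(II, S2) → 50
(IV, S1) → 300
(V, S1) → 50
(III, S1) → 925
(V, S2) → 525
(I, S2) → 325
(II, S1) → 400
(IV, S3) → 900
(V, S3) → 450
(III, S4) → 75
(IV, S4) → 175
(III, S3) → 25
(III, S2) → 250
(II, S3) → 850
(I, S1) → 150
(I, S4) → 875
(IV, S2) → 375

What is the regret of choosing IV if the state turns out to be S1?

Best payoff under S1 is 925.
Regret = 925 − 300 = 625.

625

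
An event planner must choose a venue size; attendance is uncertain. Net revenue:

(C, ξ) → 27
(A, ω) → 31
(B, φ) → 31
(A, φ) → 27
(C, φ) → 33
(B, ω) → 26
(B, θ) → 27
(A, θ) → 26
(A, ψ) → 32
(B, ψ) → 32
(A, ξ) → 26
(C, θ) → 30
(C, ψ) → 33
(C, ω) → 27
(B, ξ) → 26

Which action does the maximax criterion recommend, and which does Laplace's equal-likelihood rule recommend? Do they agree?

Row maxima: A=32, B=32, C=33
Best best-case = 33 → C.
Row averages: A=28.4, B=28.4, C=30
Highest average = 30 → C.

maximax → C; laplace → C (agree)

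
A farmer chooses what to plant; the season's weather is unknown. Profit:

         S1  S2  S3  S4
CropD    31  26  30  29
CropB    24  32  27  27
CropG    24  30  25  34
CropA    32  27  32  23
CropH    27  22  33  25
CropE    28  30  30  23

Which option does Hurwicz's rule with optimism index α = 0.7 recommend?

CropD: 0.7·31 + 0.3·26 = 29.5
CropB: 0.7·32 + 0.3·24 = 29.6
CropG: 0.7·34 + 0.3·24 = 31
CropA: 0.7·32 + 0.3·23 = 29.3
CropH: 0.7·33 + 0.3·22 = 29.7
CropE: 0.7·30 + 0.3·23 = 27.9
Highest Hurwicz score = 31 → CropG.

CropG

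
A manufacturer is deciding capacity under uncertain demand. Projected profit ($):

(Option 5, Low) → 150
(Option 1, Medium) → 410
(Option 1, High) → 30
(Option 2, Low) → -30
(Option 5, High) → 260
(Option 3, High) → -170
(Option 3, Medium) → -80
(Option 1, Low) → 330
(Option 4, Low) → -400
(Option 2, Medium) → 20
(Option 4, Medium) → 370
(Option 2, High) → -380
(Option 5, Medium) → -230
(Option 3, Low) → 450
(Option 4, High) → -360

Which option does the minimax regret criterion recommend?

Option 1

Column bests: Low=450, Medium=410, High=260.
Option 1 regrets: 120, 0, 230 → max 230
Option 2 regrets: 480, 390, 640 → max 640
Option 3 regrets: 0, 490, 430 → max 490
Option 4 regrets: 850, 40, 620 → max 850
Option 5 regrets: 300, 640, 0 → max 640
Smallest max regret = 230 → Option 1.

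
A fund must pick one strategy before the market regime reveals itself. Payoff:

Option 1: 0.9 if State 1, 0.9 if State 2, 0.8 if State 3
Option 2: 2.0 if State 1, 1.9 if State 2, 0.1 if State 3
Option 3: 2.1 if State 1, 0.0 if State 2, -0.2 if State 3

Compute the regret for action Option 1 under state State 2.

Best payoff under State 2 is 1.9.
Regret = 1.9 − 0.9 = 1.0.

1.0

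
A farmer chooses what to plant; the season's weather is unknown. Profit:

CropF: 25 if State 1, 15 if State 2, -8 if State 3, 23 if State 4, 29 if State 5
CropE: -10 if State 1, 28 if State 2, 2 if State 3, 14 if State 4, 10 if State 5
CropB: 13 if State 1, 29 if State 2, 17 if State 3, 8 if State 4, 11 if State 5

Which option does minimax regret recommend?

Column bests: State 1=25, State 2=29, State 3=17, State 4=23, State 5=29.
CropF regrets: 0, 14, 25, 0, 0 → max 25
CropE regrets: 35, 1, 15, 9, 19 → max 35
CropB regrets: 12, 0, 0, 15, 18 → max 18
Smallest max regret = 18 → CropB.

CropB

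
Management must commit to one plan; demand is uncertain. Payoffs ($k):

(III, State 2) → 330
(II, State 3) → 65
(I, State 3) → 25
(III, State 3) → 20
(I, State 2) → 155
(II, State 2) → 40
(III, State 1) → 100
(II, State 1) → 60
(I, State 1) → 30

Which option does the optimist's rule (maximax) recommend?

Row maxima: I=155, II=65, III=330
Best best-case = 330 → III.

III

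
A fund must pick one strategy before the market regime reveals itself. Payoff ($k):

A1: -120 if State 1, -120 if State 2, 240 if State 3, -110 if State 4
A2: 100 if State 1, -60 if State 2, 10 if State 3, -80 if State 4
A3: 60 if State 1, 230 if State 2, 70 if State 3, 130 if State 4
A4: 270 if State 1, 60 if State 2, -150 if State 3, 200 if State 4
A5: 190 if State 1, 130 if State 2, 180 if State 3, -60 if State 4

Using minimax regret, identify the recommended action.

A3

Column bests: State 1=270, State 2=230, State 3=240, State 4=200.
A1 regrets: 390, 350, 0, 310 → max 390
A2 regrets: 170, 290, 230, 280 → max 290
A3 regrets: 210, 0, 170, 70 → max 210
A4 regrets: 0, 170, 390, 0 → max 390
A5 regrets: 80, 100, 60, 260 → max 260
Smallest max regret = 210 → A3.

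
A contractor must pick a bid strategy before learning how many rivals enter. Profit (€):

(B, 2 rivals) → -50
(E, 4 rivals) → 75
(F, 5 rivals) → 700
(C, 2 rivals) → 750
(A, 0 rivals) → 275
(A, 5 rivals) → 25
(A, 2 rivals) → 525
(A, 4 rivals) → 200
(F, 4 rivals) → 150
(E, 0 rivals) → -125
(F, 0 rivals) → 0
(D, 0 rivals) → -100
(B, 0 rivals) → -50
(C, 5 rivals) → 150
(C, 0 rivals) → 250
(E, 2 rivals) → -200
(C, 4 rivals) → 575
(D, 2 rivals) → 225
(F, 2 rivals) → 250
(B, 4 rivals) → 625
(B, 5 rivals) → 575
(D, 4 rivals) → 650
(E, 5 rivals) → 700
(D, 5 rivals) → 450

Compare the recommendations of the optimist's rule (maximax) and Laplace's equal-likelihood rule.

Row maxima: A=525, B=625, C=750, D=650, E=700, F=700
Best best-case = 750 → C.
Row averages: A=256.25, B=275, C=431.25, D=306.25, E=112.5, F=275
Highest average = 431.25 → C.

maximax → C; laplace → C (agree)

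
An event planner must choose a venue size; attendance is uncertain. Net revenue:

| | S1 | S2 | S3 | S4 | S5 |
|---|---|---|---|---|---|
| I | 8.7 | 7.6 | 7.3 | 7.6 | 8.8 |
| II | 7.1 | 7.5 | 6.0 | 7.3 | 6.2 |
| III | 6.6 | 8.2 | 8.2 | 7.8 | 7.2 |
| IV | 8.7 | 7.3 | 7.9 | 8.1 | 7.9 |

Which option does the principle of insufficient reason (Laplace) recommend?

I

Row averages: I=8, II=6.82, III=7.6, IV=7.98
Highest average = 8 → I.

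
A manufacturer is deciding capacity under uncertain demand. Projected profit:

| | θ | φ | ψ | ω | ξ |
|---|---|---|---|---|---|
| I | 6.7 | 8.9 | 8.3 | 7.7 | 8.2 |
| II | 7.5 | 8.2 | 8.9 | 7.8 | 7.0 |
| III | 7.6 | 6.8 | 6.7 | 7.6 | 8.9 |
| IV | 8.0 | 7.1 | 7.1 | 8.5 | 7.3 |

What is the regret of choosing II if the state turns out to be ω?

0.7

Best payoff under ω is 8.5.
Regret = 8.5 − 7.8 = 0.7.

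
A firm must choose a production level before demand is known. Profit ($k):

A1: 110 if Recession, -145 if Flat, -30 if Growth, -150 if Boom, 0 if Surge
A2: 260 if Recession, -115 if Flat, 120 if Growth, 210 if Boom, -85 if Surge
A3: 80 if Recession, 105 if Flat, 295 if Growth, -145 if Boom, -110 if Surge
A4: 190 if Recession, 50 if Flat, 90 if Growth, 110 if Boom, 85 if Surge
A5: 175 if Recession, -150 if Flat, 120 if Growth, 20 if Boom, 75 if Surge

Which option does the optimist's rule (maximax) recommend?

Row maxima: A1=110, A2=260, A3=295, A4=190, A5=175
Best best-case = 295 → A3.

A3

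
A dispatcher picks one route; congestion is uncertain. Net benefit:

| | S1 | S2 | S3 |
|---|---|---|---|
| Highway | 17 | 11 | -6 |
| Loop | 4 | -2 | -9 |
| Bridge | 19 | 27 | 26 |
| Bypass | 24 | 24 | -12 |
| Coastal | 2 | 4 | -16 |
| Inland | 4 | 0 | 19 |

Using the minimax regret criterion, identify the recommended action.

Bridge

Column bests: S1=24, S2=27, S3=26.
Highway regrets: 7, 16, 32 → max 32
Loop regrets: 20, 29, 35 → max 35
Bridge regrets: 5, 0, 0 → max 5
Bypass regrets: 0, 3, 38 → max 38
Coastal regrets: 22, 23, 42 → max 42
Inland regrets: 20, 27, 7 → max 27
Smallest max regret = 5 → Bridge.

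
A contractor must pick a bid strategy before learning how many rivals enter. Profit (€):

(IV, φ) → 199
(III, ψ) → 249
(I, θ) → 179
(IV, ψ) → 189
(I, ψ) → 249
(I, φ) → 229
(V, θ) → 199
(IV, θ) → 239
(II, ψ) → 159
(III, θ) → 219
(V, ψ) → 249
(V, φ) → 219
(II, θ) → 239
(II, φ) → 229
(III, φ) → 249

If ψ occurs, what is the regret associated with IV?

60

Best payoff under ψ is 249.
Regret = 249 − 189 = 60.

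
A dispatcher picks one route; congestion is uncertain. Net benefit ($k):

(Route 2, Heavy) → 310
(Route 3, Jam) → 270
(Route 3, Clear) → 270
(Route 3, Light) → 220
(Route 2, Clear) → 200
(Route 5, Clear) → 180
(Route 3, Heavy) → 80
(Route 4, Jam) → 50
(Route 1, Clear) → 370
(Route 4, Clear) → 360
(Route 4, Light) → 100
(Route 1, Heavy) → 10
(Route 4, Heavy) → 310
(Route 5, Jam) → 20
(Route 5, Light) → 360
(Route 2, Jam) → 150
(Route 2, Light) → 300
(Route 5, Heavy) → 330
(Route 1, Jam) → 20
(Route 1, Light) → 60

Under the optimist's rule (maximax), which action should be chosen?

Route 1

Row maxima: Route 1=370, Route 2=310, Route 3=270, Route 4=360, Route 5=360
Best best-case = 370 → Route 1.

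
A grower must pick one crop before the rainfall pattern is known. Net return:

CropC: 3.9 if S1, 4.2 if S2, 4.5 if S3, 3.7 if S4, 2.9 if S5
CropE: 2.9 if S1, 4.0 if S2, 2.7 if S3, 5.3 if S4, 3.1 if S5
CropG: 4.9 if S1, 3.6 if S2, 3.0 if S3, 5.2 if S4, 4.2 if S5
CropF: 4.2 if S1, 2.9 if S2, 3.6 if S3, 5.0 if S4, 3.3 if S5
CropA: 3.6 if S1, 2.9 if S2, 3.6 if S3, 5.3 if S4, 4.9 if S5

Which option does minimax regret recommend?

Column bests: S1=4.9, S2=4.2, S3=4.5, S4=5.3, S5=4.9.
CropC regrets: 1.0, 0.0, 0.0, 1.6, 2.0 → max 2.0
CropE regrets: 2.0, 0.2, 1.8, 0.0, 1.8 → max 2.0
CropG regrets: 0.0, 0.6, 1.5, 0.1, 0.7 → max 1.5
CropF regrets: 0.7, 1.3, 0.9, 0.3, 1.6 → max 1.6
CropA regrets: 1.3, 1.3, 0.9, 0.0, 0.0 → max 1.3
Smallest max regret = 1.3 → CropA.

CropA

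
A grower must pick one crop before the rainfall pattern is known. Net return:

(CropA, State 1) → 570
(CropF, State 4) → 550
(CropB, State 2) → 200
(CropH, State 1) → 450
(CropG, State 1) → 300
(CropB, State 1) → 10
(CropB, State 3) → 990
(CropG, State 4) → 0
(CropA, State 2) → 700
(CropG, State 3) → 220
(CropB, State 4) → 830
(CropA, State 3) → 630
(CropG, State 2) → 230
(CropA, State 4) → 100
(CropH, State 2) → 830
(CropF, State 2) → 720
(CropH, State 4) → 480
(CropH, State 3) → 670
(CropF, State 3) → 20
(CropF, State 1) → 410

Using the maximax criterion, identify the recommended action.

Row maxima: CropB=990, CropG=300, CropF=720, CropA=700, CropH=830
Best best-case = 990 → CropB.

CropB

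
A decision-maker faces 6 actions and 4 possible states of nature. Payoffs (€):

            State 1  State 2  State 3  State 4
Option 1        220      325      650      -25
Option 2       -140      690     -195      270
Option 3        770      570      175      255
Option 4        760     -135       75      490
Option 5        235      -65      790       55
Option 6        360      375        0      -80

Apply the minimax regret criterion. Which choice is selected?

Option 1

Column bests: State 1=770, State 2=690, State 3=790, State 4=490.
Option 1 regrets: 550, 365, 140, 515 → max 550
Option 2 regrets: 910, 0, 985, 220 → max 985
Option 3 regrets: 0, 120, 615, 235 → max 615
Option 4 regrets: 10, 825, 715, 0 → max 825
Option 5 regrets: 535, 755, 0, 435 → max 755
Option 6 regrets: 410, 315, 790, 570 → max 790
Smallest max regret = 550 → Option 1.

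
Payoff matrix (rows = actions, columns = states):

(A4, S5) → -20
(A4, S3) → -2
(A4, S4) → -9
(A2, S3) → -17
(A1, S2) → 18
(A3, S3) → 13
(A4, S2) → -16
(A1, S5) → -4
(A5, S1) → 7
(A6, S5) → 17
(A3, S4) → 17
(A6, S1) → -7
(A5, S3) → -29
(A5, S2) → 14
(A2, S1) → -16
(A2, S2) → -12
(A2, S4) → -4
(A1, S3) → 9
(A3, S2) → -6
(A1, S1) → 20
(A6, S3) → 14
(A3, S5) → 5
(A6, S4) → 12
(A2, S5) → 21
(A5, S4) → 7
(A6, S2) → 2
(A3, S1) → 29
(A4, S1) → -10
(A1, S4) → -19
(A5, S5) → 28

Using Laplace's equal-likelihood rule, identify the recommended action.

Row averages: A1=4.8, A2=-5.6, A3=11.6, A4=-11.4, A5=5.4, A6=7.6
Highest average = 11.6 → A3.

A3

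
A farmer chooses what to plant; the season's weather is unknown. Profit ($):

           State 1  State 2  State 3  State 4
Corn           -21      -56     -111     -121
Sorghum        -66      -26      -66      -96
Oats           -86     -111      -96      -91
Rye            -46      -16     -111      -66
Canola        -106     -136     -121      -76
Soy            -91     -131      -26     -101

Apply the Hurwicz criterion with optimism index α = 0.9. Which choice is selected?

Corn: 0.9·(-21) + 0.1·(-121) = -31
Sorghum: 0.9·(-26) + 0.1·(-96) = -33
Oats: 0.9·(-86) + 0.1·(-111) = -88.5
Rye: 0.9·(-16) + 0.1·(-111) = -25.5
Canola: 0.9·(-76) + 0.1·(-136) = -82
Soy: 0.9·(-26) + 0.1·(-131) = -36.5
Highest Hurwicz score = -25.5 → Rye.

Rye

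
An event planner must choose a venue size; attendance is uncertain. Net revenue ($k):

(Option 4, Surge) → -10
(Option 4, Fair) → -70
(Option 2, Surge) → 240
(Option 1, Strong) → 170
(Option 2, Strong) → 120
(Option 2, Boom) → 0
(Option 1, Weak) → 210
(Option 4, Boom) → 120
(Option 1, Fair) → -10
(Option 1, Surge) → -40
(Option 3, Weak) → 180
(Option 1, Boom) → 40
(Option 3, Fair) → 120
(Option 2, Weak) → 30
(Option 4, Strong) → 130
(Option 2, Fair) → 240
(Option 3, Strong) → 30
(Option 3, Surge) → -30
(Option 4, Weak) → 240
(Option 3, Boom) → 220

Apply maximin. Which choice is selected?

Row minima: Option 1=-40, Option 2=0, Option 3=-30, Option 4=-70
Best worst-case = 0 → Option 2.

Option 2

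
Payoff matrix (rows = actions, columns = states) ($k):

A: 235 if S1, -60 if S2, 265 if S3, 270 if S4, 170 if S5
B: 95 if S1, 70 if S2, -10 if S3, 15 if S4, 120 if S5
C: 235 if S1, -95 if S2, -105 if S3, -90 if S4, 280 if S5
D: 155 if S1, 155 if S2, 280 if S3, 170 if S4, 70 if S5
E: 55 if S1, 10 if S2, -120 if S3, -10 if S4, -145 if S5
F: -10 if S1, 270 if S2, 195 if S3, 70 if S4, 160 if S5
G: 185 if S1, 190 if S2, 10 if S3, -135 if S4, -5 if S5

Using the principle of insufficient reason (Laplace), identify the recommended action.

Row averages: A=176, B=58, C=45, D=166, E=-42, F=137, G=49
Highest average = 176 → A.

A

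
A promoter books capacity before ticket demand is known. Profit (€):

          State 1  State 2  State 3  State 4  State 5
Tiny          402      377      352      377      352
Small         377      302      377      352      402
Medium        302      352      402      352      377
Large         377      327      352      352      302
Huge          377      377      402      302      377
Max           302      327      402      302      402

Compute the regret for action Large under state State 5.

100

Best payoff under State 5 is 402.
Regret = 402 − 302 = 100.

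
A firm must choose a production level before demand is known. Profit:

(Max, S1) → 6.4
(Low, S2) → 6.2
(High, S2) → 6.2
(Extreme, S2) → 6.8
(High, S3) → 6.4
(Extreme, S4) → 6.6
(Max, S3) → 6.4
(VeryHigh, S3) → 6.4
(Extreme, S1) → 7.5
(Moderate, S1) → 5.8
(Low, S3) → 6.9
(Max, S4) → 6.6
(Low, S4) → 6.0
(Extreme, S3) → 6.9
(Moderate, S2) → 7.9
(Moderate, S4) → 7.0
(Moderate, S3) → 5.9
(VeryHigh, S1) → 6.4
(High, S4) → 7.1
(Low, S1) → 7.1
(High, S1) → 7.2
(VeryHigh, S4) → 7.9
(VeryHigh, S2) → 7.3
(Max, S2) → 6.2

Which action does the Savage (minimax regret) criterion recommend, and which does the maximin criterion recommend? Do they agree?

minimax regret → VeryHigh; maximin → Extreme (disagree)

Column bests: S1=7.5, S2=7.9, S3=6.9, S4=7.9.
Low regrets: 0.4, 1.7, 0.0, 1.9 → max 1.9
Moderate regrets: 1.7, 0.0, 1.0, 0.9 → max 1.7
High regrets: 0.3, 1.7, 0.5, 0.8 → max 1.7
VeryHigh regrets: 1.1, 0.6, 0.5, 0.0 → max 1.1
Extreme regrets: 0.0, 1.1, 0.0, 1.3 → max 1.3
Max regrets: 1.1, 1.7, 0.5, 1.3 → max 1.7
Smallest max regret = 1.1 → VeryHigh.
Row minima: Low=6.0, Moderate=5.8, High=6.2, VeryHigh=6.4, Extreme=6.6, Max=6.2
Best worst-case = 6.6 → Extreme.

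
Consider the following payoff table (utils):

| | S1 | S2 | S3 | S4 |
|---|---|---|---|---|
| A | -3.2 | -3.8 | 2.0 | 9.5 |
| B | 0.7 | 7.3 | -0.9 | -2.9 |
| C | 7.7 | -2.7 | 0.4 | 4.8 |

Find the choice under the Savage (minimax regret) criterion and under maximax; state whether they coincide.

minimax regret → C; maximax → A (disagree)

Column bests: S1=7.7, S2=7.3, S3=2.0, S4=9.5.
A regrets: 10.9, 11.1, 0.0, 0.0 → max 11.1
B regrets: 7.0, 0.0, 2.9, 12.4 → max 12.4
C regrets: 0.0, 10.0, 1.6, 4.7 → max 10.0
Smallest max regret = 10.0 → C.
Row maxima: A=9.5, B=7.3, C=7.7
Best best-case = 9.5 → A.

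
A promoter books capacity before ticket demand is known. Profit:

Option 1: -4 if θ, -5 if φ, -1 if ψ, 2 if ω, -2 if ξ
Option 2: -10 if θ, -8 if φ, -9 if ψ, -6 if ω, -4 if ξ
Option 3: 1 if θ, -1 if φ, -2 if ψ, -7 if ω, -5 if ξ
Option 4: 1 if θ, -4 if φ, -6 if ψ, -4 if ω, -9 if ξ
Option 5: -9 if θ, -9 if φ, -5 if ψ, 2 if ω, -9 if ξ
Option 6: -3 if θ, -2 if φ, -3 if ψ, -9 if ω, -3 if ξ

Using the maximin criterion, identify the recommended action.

Option 1

Row minima: Option 1=-5, Option 2=-10, Option 3=-7, Option 4=-9, Option 5=-9, Option 6=-9
Best worst-case = -5 → Option 1.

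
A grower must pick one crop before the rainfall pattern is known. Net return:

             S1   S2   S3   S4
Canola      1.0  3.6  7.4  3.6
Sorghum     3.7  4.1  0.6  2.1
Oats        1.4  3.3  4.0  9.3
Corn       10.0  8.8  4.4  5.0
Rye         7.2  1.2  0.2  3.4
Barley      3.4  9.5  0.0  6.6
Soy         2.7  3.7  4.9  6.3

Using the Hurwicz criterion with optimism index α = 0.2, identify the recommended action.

Corn

Canola: 0.2·7.4 + 0.8·1.0 = 2.28
Sorghum: 0.2·4.1 + 0.8·0.6 = 1.3
Oats: 0.2·9.3 + 0.8·1.4 = 2.98
Corn: 0.2·10.0 + 0.8·4.4 = 5.52
Rye: 0.2·7.2 + 0.8·0.2 = 1.6
Barley: 0.2·9.5 + 0.8·0.0 = 1.9
Soy: 0.2·6.3 + 0.8·2.7 = 3.42
Highest Hurwicz score = 5.52 → Corn.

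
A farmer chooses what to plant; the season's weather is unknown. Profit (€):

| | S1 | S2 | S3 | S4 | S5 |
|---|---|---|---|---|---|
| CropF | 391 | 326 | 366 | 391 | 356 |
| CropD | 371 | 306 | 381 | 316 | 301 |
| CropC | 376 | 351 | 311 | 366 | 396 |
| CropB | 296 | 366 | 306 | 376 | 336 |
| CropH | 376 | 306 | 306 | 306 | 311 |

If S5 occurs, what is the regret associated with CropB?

60

Best payoff under S5 is 396.
Regret = 396 − 336 = 60.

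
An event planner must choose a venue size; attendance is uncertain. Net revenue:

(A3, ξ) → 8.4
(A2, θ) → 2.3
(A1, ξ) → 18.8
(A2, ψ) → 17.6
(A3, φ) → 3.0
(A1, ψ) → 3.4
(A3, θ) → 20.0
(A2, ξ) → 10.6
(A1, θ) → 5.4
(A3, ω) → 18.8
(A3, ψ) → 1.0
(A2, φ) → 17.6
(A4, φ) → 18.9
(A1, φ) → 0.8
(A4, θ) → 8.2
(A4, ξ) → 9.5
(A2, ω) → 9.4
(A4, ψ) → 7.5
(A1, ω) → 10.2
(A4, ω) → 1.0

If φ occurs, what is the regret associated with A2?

Best payoff under φ is 18.9.
Regret = 18.9 − 17.6 = 1.3.

1.3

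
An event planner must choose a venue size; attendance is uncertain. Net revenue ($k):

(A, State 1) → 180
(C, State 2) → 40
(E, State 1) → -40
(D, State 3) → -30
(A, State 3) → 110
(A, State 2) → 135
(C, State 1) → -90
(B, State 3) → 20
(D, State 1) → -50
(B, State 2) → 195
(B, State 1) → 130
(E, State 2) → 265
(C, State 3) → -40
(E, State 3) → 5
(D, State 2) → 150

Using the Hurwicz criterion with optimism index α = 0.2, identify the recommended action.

A

A: 0.2·180 + 0.8·110 = 124
B: 0.2·195 + 0.8·20 = 55
C: 0.2·40 + 0.8·(-90) = -64
D: 0.2·150 + 0.8·(-50) = -10
E: 0.2·265 + 0.8·(-40) = 21
Highest Hurwicz score = 124 → A.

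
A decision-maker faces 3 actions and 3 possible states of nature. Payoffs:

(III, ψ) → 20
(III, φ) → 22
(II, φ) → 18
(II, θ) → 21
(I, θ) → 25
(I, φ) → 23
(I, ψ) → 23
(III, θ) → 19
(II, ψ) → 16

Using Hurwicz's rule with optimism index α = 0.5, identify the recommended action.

I

I: 0.5·25 + 0.5·23 = 24
II: 0.5·21 + 0.5·16 = 18.5
III: 0.5·22 + 0.5·19 = 20.5
Highest Hurwicz score = 24 → I.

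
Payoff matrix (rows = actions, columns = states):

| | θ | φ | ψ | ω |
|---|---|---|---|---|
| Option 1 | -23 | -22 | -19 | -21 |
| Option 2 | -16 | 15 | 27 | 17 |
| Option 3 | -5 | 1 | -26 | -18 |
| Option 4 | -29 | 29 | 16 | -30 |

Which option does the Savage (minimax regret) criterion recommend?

Column bests: θ=-5, φ=29, ψ=27, ω=17.
Option 1 regrets: 18, 51, 46, 38 → max 51
Option 2 regrets: 11, 14, 0, 0 → max 14
Option 3 regrets: 0, 28, 53, 35 → max 53
Option 4 regrets: 24, 0, 11, 47 → max 47
Smallest max regret = 14 → Option 2.

Option 2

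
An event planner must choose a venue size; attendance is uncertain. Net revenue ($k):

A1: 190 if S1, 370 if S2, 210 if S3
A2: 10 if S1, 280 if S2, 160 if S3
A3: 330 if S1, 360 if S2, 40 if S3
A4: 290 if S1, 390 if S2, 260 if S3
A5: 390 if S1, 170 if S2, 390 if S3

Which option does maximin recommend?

Row minima: A1=190, A2=10, A3=40, A4=260, A5=170
Best worst-case = 260 → A4.

A4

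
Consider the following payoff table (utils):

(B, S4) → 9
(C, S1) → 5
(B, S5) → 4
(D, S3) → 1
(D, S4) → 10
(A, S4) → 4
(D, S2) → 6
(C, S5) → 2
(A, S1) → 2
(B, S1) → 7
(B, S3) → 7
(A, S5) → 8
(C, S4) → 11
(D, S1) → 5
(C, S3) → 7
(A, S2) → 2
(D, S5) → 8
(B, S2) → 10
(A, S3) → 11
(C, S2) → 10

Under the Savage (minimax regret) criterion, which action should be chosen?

Column bests: S1=7, S2=10, S3=11, S4=11, S5=8.
A regrets: 5, 8, 0, 7, 0 → max 8
B regrets: 0, 0, 4, 2, 4 → max 4
C regrets: 2, 0, 4, 0, 6 → max 6
D regrets: 2, 4, 10, 1, 0 → max 10
Smallest max regret = 4 → B.

B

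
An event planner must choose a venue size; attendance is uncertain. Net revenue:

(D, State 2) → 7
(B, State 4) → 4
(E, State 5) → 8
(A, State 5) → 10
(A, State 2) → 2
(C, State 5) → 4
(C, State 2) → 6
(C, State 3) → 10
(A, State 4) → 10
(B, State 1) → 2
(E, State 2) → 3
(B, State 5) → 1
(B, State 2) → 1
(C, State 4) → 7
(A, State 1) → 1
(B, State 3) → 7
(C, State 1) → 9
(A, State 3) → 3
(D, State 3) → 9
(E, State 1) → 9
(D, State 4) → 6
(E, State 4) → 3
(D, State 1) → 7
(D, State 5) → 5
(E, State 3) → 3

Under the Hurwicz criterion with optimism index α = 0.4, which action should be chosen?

A: 0.4·10 + 0.6·1 = 4.6
B: 0.4·7 + 0.6·1 = 3.4
C: 0.4·10 + 0.6·4 = 6.4
D: 0.4·9 + 0.6·5 = 6.6
E: 0.4·9 + 0.6·3 = 5.4
Highest Hurwicz score = 6.6 → D.

D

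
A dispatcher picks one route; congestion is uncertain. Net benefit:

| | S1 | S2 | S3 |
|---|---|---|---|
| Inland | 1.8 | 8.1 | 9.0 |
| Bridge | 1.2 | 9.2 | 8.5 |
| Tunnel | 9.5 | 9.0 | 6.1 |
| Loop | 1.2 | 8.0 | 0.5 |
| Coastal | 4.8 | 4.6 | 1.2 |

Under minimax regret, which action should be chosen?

Column bests: S1=9.5, S2=9.2, S3=9.0.
Inland regrets: 7.7, 1.1, 0.0 → max 7.7
Bridge regrets: 8.3, 0.0, 0.5 → max 8.3
Tunnel regrets: 0.0, 0.2, 2.9 → max 2.9
Loop regrets: 8.3, 1.2, 8.5 → max 8.5
Coastal regrets: 4.7, 4.6, 7.8 → max 7.8
Smallest max regret = 2.9 → Tunnel.

Tunnel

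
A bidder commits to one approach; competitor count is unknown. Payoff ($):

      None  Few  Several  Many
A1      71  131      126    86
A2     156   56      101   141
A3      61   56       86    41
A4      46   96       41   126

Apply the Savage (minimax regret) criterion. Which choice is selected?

Column bests: None=156, Few=131, Several=126, Many=141.
A1 regrets: 85, 0, 0, 55 → max 85
A2 regrets: 0, 75, 25, 0 → max 75
A3 regrets: 95, 75, 40, 100 → max 100
A4 regrets: 110, 35, 85, 15 → max 110
Smallest max regret = 75 → A2.

A2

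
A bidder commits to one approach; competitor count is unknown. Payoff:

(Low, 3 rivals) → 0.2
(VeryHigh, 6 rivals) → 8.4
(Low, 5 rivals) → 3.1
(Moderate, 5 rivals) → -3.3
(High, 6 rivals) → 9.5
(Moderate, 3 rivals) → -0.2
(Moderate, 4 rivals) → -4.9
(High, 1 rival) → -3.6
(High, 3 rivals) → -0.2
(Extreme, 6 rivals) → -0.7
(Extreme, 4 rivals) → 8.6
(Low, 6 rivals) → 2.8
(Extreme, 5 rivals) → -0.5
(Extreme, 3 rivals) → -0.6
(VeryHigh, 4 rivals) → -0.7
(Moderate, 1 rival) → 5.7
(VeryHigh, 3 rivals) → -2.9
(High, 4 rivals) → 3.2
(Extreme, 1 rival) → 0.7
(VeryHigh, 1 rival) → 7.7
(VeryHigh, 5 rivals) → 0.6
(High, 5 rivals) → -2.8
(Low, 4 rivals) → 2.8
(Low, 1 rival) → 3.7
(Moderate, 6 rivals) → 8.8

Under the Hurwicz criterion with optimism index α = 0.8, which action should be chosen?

Low: 0.8·3.7 + 0.2·0.2 = 3
Moderate: 0.8·8.8 + 0.2·(-4.9) = 6.06
High: 0.8·9.5 + 0.2·(-3.6) = 6.88
VeryHigh: 0.8·8.4 + 0.2·(-2.9) = 6.14
Extreme: 0.8·8.6 + 0.2·(-0.7) = 6.74
Highest Hurwicz score = 6.88 → High.

High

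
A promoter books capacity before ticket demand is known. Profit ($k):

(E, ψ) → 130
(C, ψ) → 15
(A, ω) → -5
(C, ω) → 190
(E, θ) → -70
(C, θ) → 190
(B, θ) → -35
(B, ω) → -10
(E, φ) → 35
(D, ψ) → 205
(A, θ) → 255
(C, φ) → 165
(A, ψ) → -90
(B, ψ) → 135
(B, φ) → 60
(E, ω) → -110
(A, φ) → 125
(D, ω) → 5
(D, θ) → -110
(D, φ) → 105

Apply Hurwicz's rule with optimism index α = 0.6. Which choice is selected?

A: 0.6·255 + 0.4·(-90) = 117
B: 0.6·135 + 0.4·(-35) = 67
C: 0.6·190 + 0.4·15 = 120
D: 0.6·205 + 0.4·(-110) = 79
E: 0.6·130 + 0.4·(-110) = 34
Highest Hurwicz score = 120 → C.

C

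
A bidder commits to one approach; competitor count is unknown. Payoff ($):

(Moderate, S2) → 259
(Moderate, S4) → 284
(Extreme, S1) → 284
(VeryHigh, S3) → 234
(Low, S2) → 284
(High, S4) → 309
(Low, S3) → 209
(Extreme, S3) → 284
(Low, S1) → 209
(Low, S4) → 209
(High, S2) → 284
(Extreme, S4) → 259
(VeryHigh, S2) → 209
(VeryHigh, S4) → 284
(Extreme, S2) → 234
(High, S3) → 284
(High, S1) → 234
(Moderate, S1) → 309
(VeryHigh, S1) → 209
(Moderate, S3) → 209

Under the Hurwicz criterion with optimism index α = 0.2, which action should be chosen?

Low: 0.2·284 + 0.8·209 = 224
Moderate: 0.2·309 + 0.8·209 = 229
High: 0.2·309 + 0.8·234 = 249
VeryHigh: 0.2·284 + 0.8·209 = 224
Extreme: 0.2·284 + 0.8·234 = 244
Highest Hurwicz score = 249 → High.

High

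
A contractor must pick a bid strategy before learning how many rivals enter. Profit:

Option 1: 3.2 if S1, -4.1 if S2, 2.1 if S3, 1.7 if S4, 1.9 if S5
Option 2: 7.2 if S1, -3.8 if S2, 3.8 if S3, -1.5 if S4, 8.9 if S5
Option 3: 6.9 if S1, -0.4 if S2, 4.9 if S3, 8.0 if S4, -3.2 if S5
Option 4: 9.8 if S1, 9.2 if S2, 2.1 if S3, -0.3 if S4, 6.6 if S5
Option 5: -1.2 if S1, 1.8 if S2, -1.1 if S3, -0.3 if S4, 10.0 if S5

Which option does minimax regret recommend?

Column bests: S1=9.8, S2=9.2, S3=4.9, S4=8.0, S5=10.0.
Option 1 regrets: 6.6, 13.3, 2.8, 6.3, 8.1 → max 13.3
Option 2 regrets: 2.6, 13.0, 1.1, 9.5, 1.1 → max 13.0
Option 3 regrets: 2.9, 9.6, 0.0, 0.0, 13.2 → max 13.2
Option 4 regrets: 0.0, 0.0, 2.8, 8.3, 3.4 → max 8.3
Option 5 regrets: 11.0, 7.4, 6.0, 8.3, 0.0 → max 11.0
Smallest max regret = 8.3 → Option 4.

Option 4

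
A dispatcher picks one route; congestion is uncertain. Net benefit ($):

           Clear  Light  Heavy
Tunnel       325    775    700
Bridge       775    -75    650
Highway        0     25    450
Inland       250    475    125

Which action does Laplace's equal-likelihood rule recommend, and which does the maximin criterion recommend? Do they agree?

Row averages: Tunnel=600, Bridge=450, Highway=475/3, Inland=850/3
Highest average = 600 → Tunnel.
Row minima: Tunnel=325, Bridge=-75, Highway=0, Inland=125
Best worst-case = 325 → Tunnel.

laplace → Tunnel; maximin → Tunnel (agree)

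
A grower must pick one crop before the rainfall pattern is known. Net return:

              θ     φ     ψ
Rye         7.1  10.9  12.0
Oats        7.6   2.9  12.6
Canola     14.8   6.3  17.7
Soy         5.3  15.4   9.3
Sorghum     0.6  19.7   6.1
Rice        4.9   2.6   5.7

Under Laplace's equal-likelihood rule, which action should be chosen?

Canola

Row averages: Rye=10, Oats=7.7, Canola=194/15, Soy=10, Sorghum=8.8, Rice=4.4
Highest average = 194/15 → Canola.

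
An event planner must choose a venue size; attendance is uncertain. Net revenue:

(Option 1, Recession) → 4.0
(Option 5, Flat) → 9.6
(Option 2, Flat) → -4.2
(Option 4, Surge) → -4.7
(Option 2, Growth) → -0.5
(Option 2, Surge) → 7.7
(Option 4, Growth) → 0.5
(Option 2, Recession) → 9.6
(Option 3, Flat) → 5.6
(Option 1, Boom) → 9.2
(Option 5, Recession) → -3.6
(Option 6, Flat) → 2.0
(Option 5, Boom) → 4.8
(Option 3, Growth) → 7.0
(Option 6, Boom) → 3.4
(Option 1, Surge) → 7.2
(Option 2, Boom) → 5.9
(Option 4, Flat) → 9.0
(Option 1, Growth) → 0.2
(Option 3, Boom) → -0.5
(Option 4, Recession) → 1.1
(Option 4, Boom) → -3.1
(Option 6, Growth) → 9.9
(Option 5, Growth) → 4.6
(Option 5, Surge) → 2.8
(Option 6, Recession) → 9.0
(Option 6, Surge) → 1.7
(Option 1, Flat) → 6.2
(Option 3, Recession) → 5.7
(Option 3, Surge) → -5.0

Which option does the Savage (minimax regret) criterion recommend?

Column bests: Recession=9.6, Flat=9.6, Growth=9.9, Boom=9.2, Surge=7.7.
Option 1 regrets: 5.6, 3.4, 9.7, 0.0, 0.5 → max 9.7
Option 2 regrets: 0.0, 13.8, 10.4, 3.3, 0.0 → max 13.8
Option 3 regrets: 3.9, 4.0, 2.9, 9.7, 12.7 → max 12.7
Option 4 regrets: 8.5, 0.6, 9.4, 12.3, 12.4 → max 12.4
Option 5 regrets: 13.2, 0.0, 5.3, 4.4, 4.9 → max 13.2
Option 6 regrets: 0.6, 7.6, 0.0, 5.8, 6.0 → max 7.6
Smallest max regret = 7.6 → Option 6.

Option 6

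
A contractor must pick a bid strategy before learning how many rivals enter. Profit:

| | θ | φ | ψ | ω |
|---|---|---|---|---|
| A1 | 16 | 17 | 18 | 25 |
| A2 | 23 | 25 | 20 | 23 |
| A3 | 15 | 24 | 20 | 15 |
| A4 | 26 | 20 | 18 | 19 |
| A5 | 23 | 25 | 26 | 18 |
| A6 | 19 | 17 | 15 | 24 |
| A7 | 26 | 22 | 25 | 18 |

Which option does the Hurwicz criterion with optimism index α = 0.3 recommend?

A2

A1: 0.3·25 + 0.7·16 = 18.7
A2: 0.3·25 + 0.7·20 = 21.5
A3: 0.3·24 + 0.7·15 = 17.7
A4: 0.3·26 + 0.7·18 = 20.4
A5: 0.3·26 + 0.7·18 = 20.4
A6: 0.3·24 + 0.7·15 = 17.7
A7: 0.3·26 + 0.7·18 = 20.4
Highest Hurwicz score = 21.5 → A2.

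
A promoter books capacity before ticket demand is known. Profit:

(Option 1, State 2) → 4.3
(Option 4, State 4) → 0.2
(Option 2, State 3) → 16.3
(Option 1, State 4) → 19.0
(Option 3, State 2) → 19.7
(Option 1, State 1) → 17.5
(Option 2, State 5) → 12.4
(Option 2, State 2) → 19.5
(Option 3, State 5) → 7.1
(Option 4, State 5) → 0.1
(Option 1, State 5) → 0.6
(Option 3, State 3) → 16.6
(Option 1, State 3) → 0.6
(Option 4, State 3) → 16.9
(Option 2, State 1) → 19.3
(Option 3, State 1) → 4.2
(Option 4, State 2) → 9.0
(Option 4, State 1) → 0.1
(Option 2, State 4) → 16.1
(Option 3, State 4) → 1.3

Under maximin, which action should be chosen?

Row minima: Option 1=0.6, Option 2=12.4, Option 3=1.3, Option 4=0.1
Best worst-case = 12.4 → Option 2.

Option 2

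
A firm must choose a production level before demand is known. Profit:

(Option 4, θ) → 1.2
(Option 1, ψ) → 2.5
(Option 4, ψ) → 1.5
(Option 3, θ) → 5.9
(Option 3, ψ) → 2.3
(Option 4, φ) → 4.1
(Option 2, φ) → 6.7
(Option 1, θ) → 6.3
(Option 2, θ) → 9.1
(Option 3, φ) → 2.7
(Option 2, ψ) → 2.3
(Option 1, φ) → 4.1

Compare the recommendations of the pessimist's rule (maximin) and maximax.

Row minima: Option 1=2.5, Option 2=2.3, Option 3=2.3, Option 4=1.2
Best worst-case = 2.5 → Option 1.
Row maxima: Option 1=6.3, Option 2=9.1, Option 3=5.9, Option 4=4.1
Best best-case = 9.1 → Option 2.

maximin → Option 1; maximax → Option 2 (disagree)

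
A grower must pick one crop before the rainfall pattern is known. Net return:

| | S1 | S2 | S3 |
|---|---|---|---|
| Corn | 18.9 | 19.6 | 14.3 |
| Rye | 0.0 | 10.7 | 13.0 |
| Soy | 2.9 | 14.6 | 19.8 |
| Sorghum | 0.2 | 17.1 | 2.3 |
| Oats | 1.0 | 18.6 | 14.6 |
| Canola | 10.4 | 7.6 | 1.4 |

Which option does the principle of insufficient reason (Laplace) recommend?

Corn

Row averages: Corn=17.6, Rye=7.9, Soy=373/30, Sorghum=98/15, Oats=11.4, Canola=97/15
Highest average = 17.6 → Corn.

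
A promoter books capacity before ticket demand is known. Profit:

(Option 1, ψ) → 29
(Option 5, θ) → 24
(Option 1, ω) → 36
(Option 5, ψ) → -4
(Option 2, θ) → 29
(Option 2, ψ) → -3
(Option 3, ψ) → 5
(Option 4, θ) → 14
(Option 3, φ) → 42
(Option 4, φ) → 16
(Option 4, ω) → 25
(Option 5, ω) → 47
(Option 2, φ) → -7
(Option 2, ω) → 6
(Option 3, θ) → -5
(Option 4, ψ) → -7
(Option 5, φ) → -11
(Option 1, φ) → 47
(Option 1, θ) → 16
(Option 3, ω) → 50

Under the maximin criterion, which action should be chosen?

Row minima: Option 1=16, Option 2=-7, Option 3=-5, Option 4=-7, Option 5=-11
Best worst-case = 16 → Option 1.

Option 1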